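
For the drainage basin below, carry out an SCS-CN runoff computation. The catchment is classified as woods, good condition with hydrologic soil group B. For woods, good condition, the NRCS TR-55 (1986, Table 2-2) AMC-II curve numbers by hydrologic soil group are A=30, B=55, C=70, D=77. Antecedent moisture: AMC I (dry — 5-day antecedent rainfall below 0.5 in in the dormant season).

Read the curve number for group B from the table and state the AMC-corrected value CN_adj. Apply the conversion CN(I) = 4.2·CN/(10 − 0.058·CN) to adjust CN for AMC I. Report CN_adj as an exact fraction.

NRCS table: woods, good condition, soil group B → CN(II) = 55
Dry (AMC I): CN(I) = 4.2·55/(10 − 0.058·55) = 231/(681/100) = 7700/227 ≈ 33.921

CN_adj = 7700/227 ≈ 33.921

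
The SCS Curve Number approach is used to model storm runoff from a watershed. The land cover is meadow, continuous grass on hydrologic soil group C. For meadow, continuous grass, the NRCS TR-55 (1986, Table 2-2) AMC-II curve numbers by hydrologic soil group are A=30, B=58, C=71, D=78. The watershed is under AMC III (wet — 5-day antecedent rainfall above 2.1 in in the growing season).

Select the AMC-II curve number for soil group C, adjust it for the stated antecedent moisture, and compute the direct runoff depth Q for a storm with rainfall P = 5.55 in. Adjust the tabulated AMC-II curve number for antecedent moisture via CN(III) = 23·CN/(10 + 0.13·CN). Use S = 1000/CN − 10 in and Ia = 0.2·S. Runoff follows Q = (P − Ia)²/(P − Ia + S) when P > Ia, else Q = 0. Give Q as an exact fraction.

Q = 28785533569/7435473580 in ≈ 3.871 in

NRCS table: meadow, continuous grass, soil group C → CN(II) = 71
CN(III) from CN(II)=71: (23·71)/(10 + 0.13·71) = 163300/1923 ≈ 84.919
S = 1000/(163300/1923) − 10 = 2900/1633 in ≈ 1.776 in
Ia = 0.2S: 0.2·1.776 = 0.355 in (exactly 580/1633)
Excess rainfall: 5.550 − 0.355 = 5.195 in; P > Ia so Q > 0
Runoff Q = (P−Ia)²/(P−Ia+S) = (5.195)²/(5.195+1.776) = 28785533569/7435473580 ≈ 3.871 in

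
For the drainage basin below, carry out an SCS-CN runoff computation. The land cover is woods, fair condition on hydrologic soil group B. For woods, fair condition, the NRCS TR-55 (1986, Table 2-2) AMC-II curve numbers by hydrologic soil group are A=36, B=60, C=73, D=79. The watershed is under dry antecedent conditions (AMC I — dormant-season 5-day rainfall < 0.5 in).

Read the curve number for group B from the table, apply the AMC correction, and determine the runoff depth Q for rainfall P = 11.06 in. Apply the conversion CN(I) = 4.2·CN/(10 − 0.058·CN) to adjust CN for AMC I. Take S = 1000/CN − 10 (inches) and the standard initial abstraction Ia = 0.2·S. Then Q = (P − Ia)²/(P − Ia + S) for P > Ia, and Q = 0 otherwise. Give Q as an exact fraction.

NRCS table: woods, fair condition, soil group B → CN(II) = 60
CN(I) from CN(II)=60: (4.2·60)/(10 − 0.058·60) = 6300/163 ≈ 38.650
Max retention: S = 1000/(6300/163) − 10 = 1000/63 in (≈ 15.873 in)
Initial abstraction Ia = S/5 = (1000/63)/5 = 200/63 ≈ 3.175 in
Excess rainfall: 11.060 − 3.175 = 7.885 in; P > Ia so Q > 0
Q = (24839/3150)²/((24839/3150) + 1000/63) = (616975921/9922500)/(74839/3150) = 616975921/235742850 in ≈ 2.617 in

Q = 616975921/235742850 in ≈ 2.617 in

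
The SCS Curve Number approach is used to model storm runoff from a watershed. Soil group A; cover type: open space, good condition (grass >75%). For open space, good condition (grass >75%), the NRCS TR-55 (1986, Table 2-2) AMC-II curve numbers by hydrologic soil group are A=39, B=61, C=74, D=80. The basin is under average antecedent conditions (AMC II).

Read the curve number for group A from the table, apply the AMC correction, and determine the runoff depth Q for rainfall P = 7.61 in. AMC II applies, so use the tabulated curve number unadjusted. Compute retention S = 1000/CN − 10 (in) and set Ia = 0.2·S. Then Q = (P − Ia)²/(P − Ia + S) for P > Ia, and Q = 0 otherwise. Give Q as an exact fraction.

NRCS table: open space, good condition (grass >75%), soil group A → CN(II) = 39
CN(II) = 39; AMC II needs no correction.
Max retention: S = 1000/39 − 10 = 610/39 in (≈ 15.641 in)
Initial abstraction Ia = S/5 = (610/39)/5 = 122/39 ≈ 3.128 in
Since P=7.610 > Ia=3.128: effective rainfall P−Ia = 17479/3900 in
Q = (17479/3900)²/((17479/3900) + 610/39) = (305515441/15210000)/(78479/3900) = 305515441/306068100 in ≈ 0.998 in

Q = 305515441/306068100 in ≈ 0.998 in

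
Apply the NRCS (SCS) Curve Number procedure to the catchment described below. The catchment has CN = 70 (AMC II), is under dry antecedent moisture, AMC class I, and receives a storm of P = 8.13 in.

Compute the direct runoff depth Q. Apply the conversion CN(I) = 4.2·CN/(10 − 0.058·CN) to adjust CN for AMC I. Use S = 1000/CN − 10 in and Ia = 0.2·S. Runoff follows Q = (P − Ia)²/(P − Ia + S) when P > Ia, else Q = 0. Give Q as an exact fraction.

Dry (AMC I): CN(I) = 4.2·70/(10 − 0.058·70) = 294/(297/50) = 4900/99 ≈ 49.495
S = 1000/(4900/99) − 10 = 500/49 in ≈ 10.204 in
Ia = 0.2·(500/49) = 100/49 in ≈ 2.041 in
Excess rainfall: 8.130 − 2.041 = 6.089 in; P > Ia so Q > 0
Q: (29837/4900)² ÷ (79837/4900) = 890246569/391201300 in (≈ 2.276 in)

Q = 890246569/391201300 in ≈ 2.276 in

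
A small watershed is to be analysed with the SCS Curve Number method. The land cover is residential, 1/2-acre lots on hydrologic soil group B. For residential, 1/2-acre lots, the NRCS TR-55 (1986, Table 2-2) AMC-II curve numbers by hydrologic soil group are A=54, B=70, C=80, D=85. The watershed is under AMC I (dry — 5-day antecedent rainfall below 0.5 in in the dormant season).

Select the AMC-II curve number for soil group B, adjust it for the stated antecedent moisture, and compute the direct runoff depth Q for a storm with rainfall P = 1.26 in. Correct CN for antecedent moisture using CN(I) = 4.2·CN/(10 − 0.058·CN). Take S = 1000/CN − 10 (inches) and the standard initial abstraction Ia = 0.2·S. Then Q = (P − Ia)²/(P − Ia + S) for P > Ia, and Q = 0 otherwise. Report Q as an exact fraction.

NRCS table: residential, 1/2-acre lots, soil group B → CN(II) = 70
Dry (AMC I): CN(I) = 4.2·70/(10 − 0.058·70) = 294/(297/50) = 4900/99 ≈ 49.495
Retention S: 1000/CN − 10 with CN=49.495 → S = 500/49 ≈ 10.204 in
Initial abstraction Ia = S/5 = (500/49)/5 = 100/49 ≈ 2.041 in
P = 1.260 ≤ Ia = 2.041 in: entire storm abstracted, Q = 0.

Q = 0 in ≈ 0.000 in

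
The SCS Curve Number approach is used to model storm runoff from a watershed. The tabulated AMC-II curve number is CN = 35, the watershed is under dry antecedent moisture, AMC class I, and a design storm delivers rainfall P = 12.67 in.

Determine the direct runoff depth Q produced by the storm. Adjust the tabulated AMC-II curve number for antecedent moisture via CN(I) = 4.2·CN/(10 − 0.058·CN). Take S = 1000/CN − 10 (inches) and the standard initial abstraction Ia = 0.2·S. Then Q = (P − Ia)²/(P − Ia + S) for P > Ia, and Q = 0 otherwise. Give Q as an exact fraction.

Q = 3163950001/10381860300 in ≈ 0.305 in

Adjust CN=35 to AMC I: 4.2·35/(10 − 0.058·35) → 147 ÷ (797/100) = 14700/797 ≈ 18.444
Max retention: S = 1000/(14700/797) − 10 = 6500/147 in (≈ 44.218 in)
Ia = 0.2S: 0.2·44.218 = 8.844 in (exactly 1300/147)
P − Ia = 12.670 − 8.844 = 56249/14700 ≈ 3.826 in (> 0, runoff occurs)
Q: (56249/14700)² ÷ (706249/14700) = 3163950001/10381860300 in (≈ 0.305 in)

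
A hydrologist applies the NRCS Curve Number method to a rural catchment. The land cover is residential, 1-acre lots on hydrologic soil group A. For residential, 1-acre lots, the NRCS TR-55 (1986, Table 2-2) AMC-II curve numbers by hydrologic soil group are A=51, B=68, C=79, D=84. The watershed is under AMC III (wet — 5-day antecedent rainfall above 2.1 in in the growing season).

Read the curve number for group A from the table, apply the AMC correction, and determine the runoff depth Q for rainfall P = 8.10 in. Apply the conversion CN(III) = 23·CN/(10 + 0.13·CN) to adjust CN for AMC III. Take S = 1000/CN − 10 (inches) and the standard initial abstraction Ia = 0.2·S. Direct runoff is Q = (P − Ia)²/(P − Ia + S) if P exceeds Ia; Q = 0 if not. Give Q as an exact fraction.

Q = 7261255369/1574318490 in ≈ 4.612 in

NRCS table: residential, 1-acre lots, soil group A → CN(II) = 51
CN(III) from CN(II)=51: (23·51)/(10 + 0.13·51) = 117300/1663 ≈ 70.535
Max retention: S = 1000/(117300/1663) − 10 = 4900/1173 in (≈ 4.177 in)
Ia = 0.2S: 0.2·4.177 = 0.835 in (exactly 980/1173)
Since P=8.100 > Ia=0.835: effective rainfall P−Ia = 85213/11730 in
Q: (85213/11730)² ÷ (134213/11730) = 7261255369/1574318490 in (≈ 4.612 in)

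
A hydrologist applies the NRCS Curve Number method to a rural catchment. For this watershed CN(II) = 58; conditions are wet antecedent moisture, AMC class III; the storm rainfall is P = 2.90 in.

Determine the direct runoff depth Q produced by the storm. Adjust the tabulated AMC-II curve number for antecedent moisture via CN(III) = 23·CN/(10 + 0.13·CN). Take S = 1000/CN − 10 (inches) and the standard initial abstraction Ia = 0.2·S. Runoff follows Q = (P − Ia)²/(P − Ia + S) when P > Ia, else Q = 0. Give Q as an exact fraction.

CN(III) from CN(II)=58: (23·58)/(10 + 0.13·58) = 66700/877 ≈ 76.055
Retention S: 1000/CN − 10 with CN=76.055 → S = 2100/667 ≈ 3.148 in
Initial abstraction Ia = S/5 = (2100/667)/5 = 420/667 ≈ 0.630 in
Since P=2.900 > Ia=0.630: effective rainfall P−Ia = 15143/6670 in
Q: (15143/6670)² ÷ (36143/6670) = 229310449/241073810 in (≈ 0.951 in)

Q = 229310449/241073810 in ≈ 0.951 in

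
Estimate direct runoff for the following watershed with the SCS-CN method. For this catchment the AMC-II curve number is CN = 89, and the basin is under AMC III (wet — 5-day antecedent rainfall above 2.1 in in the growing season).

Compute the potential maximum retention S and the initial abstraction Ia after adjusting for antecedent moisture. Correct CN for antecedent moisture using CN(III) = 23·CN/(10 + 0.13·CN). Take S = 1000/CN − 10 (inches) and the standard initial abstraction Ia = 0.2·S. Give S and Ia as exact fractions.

Adjust CN=89 to AMC III: 23·89/(10 + 0.13·89) → 2047 ÷ (2157/100) = 204700/2157 ≈ 94.900
S = 1000/(204700/2157) − 10 = 1100/2047 in ≈ 0.537 in
Ia = 0.2S: 0.2·0.537 = 0.107 in (exactly 220/2047)

S = 1100/2047 in ≈ 0.537 in; Ia = 220/2047 in ≈ 0.107 in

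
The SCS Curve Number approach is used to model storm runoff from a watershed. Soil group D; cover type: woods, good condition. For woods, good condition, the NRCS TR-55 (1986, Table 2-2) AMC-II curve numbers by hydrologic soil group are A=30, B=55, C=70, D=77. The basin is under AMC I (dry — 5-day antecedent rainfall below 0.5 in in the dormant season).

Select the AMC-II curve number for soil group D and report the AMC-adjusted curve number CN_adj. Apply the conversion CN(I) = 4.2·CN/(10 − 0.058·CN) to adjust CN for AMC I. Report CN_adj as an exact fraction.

NRCS table: woods, good condition, soil group D → CN(II) = 77
Adjust CN=77 to AMC I: 4.2·77/(10 − 0.058·77) → (1617/5) ÷ (2767/500) = 161700/2767 ≈ 58.439

CN_adj = 161700/2767 ≈ 58.439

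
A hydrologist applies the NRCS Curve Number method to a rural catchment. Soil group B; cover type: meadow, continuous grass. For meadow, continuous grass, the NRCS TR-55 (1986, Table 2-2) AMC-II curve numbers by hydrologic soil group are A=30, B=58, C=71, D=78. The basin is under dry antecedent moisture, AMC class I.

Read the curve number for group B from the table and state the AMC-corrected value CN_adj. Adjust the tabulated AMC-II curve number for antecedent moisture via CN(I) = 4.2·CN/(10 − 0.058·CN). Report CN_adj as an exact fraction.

CN_adj = 2900/79 ≈ 36.709

NRCS table: meadow, continuous grass, soil group B → CN(II) = 58
Adjust CN=58 to AMC I: 4.2·58/(10 − 0.058·58) → (1218/5) ÷ (1659/250) = 2900/79 ≈ 36.709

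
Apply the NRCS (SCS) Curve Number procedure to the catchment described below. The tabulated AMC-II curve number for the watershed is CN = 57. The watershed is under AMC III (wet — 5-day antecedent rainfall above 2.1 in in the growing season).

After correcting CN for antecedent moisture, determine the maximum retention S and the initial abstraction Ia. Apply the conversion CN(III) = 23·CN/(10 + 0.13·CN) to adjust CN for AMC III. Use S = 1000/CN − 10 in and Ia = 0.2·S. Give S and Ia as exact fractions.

CN(III) from CN(II)=57: (23·57)/(10 + 0.13·57) = 131100/1741 ≈ 75.302
Max retention: S = 1000/(131100/1741) − 10 = 4300/1311 in (≈ 3.280 in)
Initial abstraction Ia = S/5 = (4300/1311)/5 = 860/1311 ≈ 0.656 in

S = 4300/1311 in ≈ 3.280 in; Ia = 860/1311 in ≈ 0.656 in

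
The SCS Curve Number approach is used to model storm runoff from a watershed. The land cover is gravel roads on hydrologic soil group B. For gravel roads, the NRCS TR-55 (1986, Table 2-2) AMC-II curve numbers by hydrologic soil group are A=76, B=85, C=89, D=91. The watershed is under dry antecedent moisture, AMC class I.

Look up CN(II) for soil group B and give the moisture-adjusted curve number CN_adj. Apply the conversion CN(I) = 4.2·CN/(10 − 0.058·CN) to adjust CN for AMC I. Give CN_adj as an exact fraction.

CN_adj = 11900/169 ≈ 70.414

NRCS table: gravel roads, soil group B → CN(II) = 85
Adjust CN=85 to AMC I: 4.2·85/(10 − 0.058·85) → 357 ÷ (507/100) = 11900/169 ≈ 70.414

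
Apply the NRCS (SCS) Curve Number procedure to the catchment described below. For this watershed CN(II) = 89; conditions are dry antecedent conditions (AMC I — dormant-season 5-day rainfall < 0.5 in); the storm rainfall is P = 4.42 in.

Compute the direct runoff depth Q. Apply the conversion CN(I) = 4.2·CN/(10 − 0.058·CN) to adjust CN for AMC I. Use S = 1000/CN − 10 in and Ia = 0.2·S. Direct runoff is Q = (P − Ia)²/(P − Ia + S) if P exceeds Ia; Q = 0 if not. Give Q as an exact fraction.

Adjust CN=89 to AMC I: 4.2·89/(10 − 0.058·89) → (1869/5) ÷ (2419/500) = 186900/2419 ≈ 77.263
Max retention: S = 1000/(186900/2419) − 10 = 5500/1869 in (≈ 2.943 in)
Initial abstraction Ia = S/5 = (5500/1869)/5 = 1100/1869 ≈ 0.589 in
Since P=4.420 > Ia=0.589: effective rainfall P−Ia = 358049/93450 in
Q: (358049/93450)² ÷ (633049/93450) = 128199086401/59158429050 in (≈ 2.167 in)

Q = 128199086401/59158429050 in ≈ 2.167 in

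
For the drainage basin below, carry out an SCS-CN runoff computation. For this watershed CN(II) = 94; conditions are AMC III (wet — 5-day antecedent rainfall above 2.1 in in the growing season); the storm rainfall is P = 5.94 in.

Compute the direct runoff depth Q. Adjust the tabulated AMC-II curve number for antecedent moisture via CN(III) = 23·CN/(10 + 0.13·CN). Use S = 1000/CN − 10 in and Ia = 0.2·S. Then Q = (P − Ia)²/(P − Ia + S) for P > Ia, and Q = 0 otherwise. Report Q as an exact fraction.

Q = 33720085083/6000576950 in ≈ 5.619 in

Adjust CN=94 to AMC III: 23·94/(10 + 0.13·94) → 2162 ÷ (1111/50) = 108100/1111 ≈ 97.300
S = 1000/(108100/1111) − 10 = 300/1081 in ≈ 0.278 in
Ia = 0.2·(300/1081) = 60/1081 in ≈ 0.056 in
Excess rainfall: 5.940 − 0.056 = 5.884 in; P > Ia so Q > 0
Q: (318057/54050)² ÷ (333057/54050) = 33720085083/6000576950 in (≈ 5.619 in)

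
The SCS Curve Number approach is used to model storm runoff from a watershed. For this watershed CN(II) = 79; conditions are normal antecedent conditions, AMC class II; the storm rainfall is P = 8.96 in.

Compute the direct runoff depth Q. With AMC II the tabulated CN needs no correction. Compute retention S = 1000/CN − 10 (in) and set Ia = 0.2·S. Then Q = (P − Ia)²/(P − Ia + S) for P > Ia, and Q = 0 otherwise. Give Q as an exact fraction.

Q = 9896047/1544450 in ≈ 6.407 in

AMC II — tabulated CN = 79 applies directly.
S = 1000/79 − 10 = 210/79 in ≈ 2.658 in
Ia = 0.2S: 0.2·2.658 = 0.532 in (exactly 42/79)
P − Ia = 8.960 − 0.532 = 16646/1975 ≈ 8.428 in (> 0, runoff occurs)
Q: (16646/1975)² ÷ (21896/1975) = 9896047/1544450 in (≈ 6.407 in)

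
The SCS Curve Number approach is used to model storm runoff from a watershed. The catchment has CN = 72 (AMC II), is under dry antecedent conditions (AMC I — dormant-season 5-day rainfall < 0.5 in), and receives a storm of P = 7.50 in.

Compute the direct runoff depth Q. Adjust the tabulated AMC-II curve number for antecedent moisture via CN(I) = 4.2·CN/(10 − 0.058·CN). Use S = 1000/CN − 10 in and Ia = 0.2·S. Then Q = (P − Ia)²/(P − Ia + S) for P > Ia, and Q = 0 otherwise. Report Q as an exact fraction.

Q = 18605/8694 in ≈ 2.140 in

Adjust CN=72 to AMC I: 4.2·72/(10 − 0.058·72) → (1512/5) ÷ (728/125) = 675/13 ≈ 51.923
Retention S: 1000/CN − 10 with CN=51.923 → S = 250/27 ≈ 9.259 in
Initial abstraction Ia = S/5 = (250/27)/5 = 50/27 ≈ 1.852 in
Excess rainfall: 7.500 − 1.852 = 5.648 in; P > Ia so Q > 0
Q: (305/54)² ÷ (805/54) = 18605/8694 in (≈ 2.140 in)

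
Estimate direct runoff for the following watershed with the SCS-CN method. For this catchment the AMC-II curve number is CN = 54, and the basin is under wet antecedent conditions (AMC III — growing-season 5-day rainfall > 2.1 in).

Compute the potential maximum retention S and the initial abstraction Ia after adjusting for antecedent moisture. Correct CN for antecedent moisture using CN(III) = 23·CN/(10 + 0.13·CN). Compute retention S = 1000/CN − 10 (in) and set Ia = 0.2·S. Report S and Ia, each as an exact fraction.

S = 100/27 in ≈ 3.704 in; Ia = 20/27 in ≈ 0.741 in

Wet (AMC III): CN(III) = 23·54/(10 + 0.13·54) = 1242/(851/50) = 2700/37 ≈ 72.973
Retention S: 1000/CN − 10 with CN=72.973 → S = 100/27 ≈ 3.704 in
Initial abstraction Ia = S/5 = (100/27)/5 = 20/27 ≈ 0.741 in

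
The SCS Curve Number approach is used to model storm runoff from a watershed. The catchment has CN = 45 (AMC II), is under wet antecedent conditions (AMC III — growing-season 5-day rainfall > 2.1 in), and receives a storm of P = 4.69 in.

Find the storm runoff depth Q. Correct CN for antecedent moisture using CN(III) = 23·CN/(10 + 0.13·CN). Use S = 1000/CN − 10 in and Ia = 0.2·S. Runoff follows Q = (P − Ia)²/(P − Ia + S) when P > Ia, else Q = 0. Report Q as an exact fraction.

Q = 5637456889/3831218100 in ≈ 1.471 in

CN(III) from CN(II)=45: (23·45)/(10 + 0.13·45) = 20700/317 ≈ 65.300
Max retention: S = 1000/(20700/317) − 10 = 1100/207 in (≈ 5.314 in)
Initial abstraction Ia = S/5 = (1100/207)/5 = 220/207 ≈ 1.063 in
Excess rainfall: 4.690 − 1.063 = 3.627 in; P > Ia so Q > 0
Runoff Q = (P−Ia)²/(P−Ia+S) = (3.627)²/(3.627+5.314) = 5637456889/3831218100 ≈ 1.471 in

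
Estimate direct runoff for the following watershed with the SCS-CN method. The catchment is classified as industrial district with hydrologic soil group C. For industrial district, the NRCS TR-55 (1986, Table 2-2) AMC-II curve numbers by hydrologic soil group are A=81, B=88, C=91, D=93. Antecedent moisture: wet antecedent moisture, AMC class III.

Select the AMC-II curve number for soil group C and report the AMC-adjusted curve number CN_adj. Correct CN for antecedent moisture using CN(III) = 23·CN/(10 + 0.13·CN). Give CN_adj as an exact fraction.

CN_adj = 209300/2183 ≈ 95.877

NRCS table: industrial district, soil group C → CN(II) = 91
Adjust CN=91 to AMC III: 23·91/(10 + 0.13·91) → 2093 ÷ (2183/100) = 209300/2183 ≈ 95.877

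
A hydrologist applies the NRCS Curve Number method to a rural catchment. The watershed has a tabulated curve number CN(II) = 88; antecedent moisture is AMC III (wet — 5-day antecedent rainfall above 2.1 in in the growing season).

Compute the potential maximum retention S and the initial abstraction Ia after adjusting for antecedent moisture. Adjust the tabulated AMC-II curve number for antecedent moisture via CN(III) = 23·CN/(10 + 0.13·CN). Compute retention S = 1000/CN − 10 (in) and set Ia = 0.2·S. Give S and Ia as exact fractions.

CN(III) from CN(II)=88: (23·88)/(10 + 0.13·88) = 6325/67 ≈ 94.403
Retention S: 1000/CN − 10 with CN=94.403 → S = 150/253 ≈ 0.593 in
Initial abstraction Ia = S/5 = (150/253)/5 = 30/253 ≈ 0.119 in

S = 150/253 in ≈ 0.593 in; Ia = 30/253 in ≈ 0.119 in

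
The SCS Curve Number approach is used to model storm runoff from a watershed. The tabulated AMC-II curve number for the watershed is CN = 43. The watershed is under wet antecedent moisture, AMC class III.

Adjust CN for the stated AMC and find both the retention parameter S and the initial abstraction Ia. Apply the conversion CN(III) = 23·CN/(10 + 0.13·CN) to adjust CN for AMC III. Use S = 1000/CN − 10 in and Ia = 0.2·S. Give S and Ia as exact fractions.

CN(III) from CN(II)=43: (23·43)/(10 + 0.13·43) = 98900/1559 ≈ 63.438
Max retention: S = 1000/(98900/1559) − 10 = 5700/989 in (≈ 5.763 in)
Ia = 0.2·(5700/989) = 1140/989 in ≈ 1.153 in

S = 5700/989 in ≈ 5.763 in; Ia = 1140/989 in ≈ 1.153 in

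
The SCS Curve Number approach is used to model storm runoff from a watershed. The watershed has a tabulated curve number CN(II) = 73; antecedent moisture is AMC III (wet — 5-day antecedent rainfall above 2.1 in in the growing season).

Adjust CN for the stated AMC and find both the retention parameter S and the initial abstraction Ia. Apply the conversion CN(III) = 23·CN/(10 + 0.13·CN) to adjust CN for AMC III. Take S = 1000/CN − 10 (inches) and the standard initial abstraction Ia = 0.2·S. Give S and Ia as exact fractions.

Wet (AMC III): CN(III) = 23·73/(10 + 0.13·73) = 1679/(1949/100) = 167900/1949 ≈ 86.147
Max retention: S = 1000/(167900/1949) − 10 = 2700/1679 in (≈ 1.608 in)
Ia = 0.2·(2700/1679) = 540/1679 in ≈ 0.322 in

S = 2700/1679 in ≈ 1.608 in; Ia = 540/1679 in ≈ 0.322 in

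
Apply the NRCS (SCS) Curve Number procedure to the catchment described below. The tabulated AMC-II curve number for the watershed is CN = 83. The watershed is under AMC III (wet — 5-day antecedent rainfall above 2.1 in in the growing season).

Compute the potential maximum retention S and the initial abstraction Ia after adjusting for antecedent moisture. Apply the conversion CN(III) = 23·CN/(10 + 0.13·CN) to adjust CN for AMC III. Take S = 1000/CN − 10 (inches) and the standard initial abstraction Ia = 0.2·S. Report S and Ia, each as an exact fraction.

S = 1700/1909 in ≈ 0.891 in; Ia = 340/1909 in ≈ 0.178 in

CN(III) from CN(II)=83: (23·83)/(10 + 0.13·83) = 190900/2079 ≈ 91.823
Retention S: 1000/CN − 10 with CN=91.823 → S = 1700/1909 ≈ 0.891 in
Ia = 0.2·(1700/1909) = 340/1909 in ≈ 0.178 in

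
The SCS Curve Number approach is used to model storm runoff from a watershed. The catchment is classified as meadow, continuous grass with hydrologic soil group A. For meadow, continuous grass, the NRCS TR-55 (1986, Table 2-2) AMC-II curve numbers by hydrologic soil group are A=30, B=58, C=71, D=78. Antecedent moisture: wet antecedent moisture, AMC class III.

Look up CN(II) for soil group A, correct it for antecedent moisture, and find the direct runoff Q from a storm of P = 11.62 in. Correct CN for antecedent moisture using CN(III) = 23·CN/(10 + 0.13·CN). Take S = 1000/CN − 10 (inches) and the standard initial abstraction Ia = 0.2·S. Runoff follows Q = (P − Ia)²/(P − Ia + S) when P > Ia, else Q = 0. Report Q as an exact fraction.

Q = 156411703/33558150 in ≈ 4.661 in

NRCS table: meadow, continuous grass, soil group A → CN(II) = 30
Adjust CN=30 to AMC III: 23·30/(10 + 0.13·30) → 690 ÷ (139/10) = 6900/139 ≈ 49.640
S = 1000/(6900/139) − 10 = 700/69 in ≈ 10.145 in
Ia = 0.2·(700/69) = 140/69 in ≈ 2.029 in
Since P=11.620 > Ia=2.029: effective rainfall P−Ia = 33089/3450 in
Runoff Q = (P−Ia)²/(P−Ia+S) = (9.591)²/(9.591+10.145) = 156411703/33558150 ≈ 4.661 in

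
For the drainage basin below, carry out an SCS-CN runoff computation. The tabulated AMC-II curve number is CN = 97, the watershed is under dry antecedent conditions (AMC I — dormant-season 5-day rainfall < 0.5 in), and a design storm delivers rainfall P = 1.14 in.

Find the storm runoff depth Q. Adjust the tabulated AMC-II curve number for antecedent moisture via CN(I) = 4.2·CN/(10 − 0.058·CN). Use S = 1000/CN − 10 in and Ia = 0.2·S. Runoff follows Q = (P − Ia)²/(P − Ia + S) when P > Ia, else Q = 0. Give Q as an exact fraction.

CN(I) from CN(II)=97: (4.2·97)/(10 − 0.058·97) = 67900/729 ≈ 93.141
S = 1000/(67900/729) − 10 = 500/679 in ≈ 0.736 in
Ia = 0.2S: 0.2·0.736 = 0.147 in (exactly 100/679)
Excess rainfall: 1.140 − 0.147 = 0.993 in; P > Ia so Q > 0
Runoff Q = (P−Ia)²/(P−Ia+S) = (0.993)²/(0.993+0.736) = 1135892209/1992966850 ≈ 0.570 in

Q = 1135892209/1992966850 in ≈ 0.570 in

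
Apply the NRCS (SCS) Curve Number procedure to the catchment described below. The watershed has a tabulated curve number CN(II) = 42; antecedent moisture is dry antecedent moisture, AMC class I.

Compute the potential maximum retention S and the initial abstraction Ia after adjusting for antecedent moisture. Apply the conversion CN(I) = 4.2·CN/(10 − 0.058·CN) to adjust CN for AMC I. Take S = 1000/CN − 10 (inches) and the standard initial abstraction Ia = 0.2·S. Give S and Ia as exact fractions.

Dry (AMC I): CN(I) = 4.2·42/(10 − 0.058·42) = (882/5)/(1891/250) = 44100/1891 ≈ 23.321
Max retention: S = 1000/(44100/1891) − 10 = 14500/441 in (≈ 32.880 in)
Ia = 0.2·(14500/441) = 2900/441 in ≈ 6.576 in

S = 14500/441 in ≈ 32.880 in; Ia = 2900/441 in ≈ 6.576 in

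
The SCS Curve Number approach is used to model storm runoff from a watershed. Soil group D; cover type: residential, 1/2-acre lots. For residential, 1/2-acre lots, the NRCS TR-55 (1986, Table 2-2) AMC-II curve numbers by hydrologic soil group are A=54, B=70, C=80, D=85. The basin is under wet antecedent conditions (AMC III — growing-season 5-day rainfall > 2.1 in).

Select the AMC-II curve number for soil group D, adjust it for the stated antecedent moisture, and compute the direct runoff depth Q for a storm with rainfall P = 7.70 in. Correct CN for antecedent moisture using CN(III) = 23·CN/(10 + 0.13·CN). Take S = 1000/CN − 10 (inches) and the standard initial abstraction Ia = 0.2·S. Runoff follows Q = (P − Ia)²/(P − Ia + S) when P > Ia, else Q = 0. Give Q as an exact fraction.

NRCS table: residential, 1/2-acre lots, soil group D → CN(II) = 85
Wet (AMC III): CN(III) = 23·85/(10 + 0.13·85) = 1955/(421/20) = 39100/421 ≈ 92.874
Max retention: S = 1000/(39100/421) − 10 = 300/391 in (≈ 0.767 in)
Ia = 0.2·(300/391) = 60/391 in ≈ 0.153 in
Since P=7.700 > Ia=0.153: effective rainfall P−Ia = 29507/3910 in
Q: (29507/3910)² ÷ (32507/3910) = 870663049/127102370 in (≈ 6.850 in)

Q = 870663049/127102370 in ≈ 6.850 in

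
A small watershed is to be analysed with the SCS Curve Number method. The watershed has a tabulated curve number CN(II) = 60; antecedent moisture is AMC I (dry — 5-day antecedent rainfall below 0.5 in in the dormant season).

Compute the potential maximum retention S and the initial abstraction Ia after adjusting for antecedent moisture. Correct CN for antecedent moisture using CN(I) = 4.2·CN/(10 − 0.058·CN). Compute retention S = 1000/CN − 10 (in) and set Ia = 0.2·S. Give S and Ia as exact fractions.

S = 1000/63 in ≈ 15.873 in; Ia = 200/63 in ≈ 3.175 in

CN(I) from CN(II)=60: (4.2·60)/(10 − 0.058·60) = 6300/163 ≈ 38.650
Retention S: 1000/CN − 10 with CN=38.650 → S = 1000/63 ≈ 15.873 in
Initial abstraction Ia = S/5 = (1000/63)/5 = 200/63 ≈ 3.175 in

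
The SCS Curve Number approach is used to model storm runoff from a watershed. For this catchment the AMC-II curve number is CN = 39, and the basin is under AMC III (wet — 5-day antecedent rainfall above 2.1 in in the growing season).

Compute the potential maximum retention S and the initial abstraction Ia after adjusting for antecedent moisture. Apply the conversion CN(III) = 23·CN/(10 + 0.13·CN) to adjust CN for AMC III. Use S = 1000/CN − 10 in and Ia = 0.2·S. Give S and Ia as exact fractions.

Adjust CN=39 to AMC III: 23·39/(10 + 0.13·39) → 897 ÷ (1507/100) = 89700/1507 ≈ 59.522
Max retention: S = 1000/(89700/1507) − 10 = 6100/897 in (≈ 6.800 in)
Initial abstraction Ia = S/5 = (6100/897)/5 = 1220/897 ≈ 1.360 in

S = 6100/897 in ≈ 6.800 in; Ia = 1220/897 in ≈ 1.360 in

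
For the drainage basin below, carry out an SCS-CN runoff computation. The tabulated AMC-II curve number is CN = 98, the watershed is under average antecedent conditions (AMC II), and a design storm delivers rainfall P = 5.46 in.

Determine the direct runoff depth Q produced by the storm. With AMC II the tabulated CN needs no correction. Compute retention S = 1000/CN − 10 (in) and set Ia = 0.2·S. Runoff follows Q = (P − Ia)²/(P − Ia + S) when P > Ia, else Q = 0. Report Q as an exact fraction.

Q = 176278729/33753650 in ≈ 5.223 in

Average conditions: CN = 98 (no AMC adjustment).
Retention S: 1000/CN − 10 with CN=98.000 → S = 10/49 ≈ 0.204 in
Ia = 0.2·(10/49) = 2/49 in ≈ 0.041 in
P − Ia = 5.460 − 0.041 = 13277/2450 ≈ 5.419 in (> 0, runoff occurs)
Runoff Q = (P−Ia)²/(P−Ia+S) = (5.419)²/(5.419+0.204) = 176278729/33753650 ≈ 5.223 in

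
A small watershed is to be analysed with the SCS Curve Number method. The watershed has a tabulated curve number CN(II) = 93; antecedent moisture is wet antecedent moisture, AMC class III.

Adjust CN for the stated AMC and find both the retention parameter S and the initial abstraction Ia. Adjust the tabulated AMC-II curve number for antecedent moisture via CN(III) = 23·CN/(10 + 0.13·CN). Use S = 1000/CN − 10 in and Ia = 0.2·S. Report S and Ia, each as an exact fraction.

CN(III) from CN(II)=93: (23·93)/(10 + 0.13·93) = 213900/2209 ≈ 96.831
Max retention: S = 1000/(213900/2209) − 10 = 700/2139 in (≈ 0.327 in)
Ia = 0.2·(700/2139) = 140/2139 in ≈ 0.065 in

S = 700/2139 in ≈ 0.327 in; Ia = 140/2139 in ≈ 0.065 in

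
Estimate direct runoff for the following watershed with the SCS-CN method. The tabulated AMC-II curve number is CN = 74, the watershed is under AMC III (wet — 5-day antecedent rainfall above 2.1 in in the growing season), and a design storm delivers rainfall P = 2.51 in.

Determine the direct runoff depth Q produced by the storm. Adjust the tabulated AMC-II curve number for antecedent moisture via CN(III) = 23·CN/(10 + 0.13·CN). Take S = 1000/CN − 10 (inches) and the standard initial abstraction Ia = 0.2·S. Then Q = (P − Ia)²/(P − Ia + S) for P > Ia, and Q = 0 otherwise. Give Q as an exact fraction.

CN(III) from CN(II)=74: (23·74)/(10 + 0.13·74) = 85100/981 ≈ 86.748
Retention S: 1000/CN − 10 with CN=86.748 → S = 1300/851 ≈ 1.528 in
Ia = 0.2S: 0.2·1.528 = 0.306 in (exactly 260/851)
P − Ia = 2.510 − 0.306 = 187601/85100 ≈ 2.204 in (> 0, runoff occurs)
Q: (187601/85100)² ÷ (317601/85100) = 35194135201/27027845100 in (≈ 1.302 in)

Q = 35194135201/27027845100 in ≈ 1.302 in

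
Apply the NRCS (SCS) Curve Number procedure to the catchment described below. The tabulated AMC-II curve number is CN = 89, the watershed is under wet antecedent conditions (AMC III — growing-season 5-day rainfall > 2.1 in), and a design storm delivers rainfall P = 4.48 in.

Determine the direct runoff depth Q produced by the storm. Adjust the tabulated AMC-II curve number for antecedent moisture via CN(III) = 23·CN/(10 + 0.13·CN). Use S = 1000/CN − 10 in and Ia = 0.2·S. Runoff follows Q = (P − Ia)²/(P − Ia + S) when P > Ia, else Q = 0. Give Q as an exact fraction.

Q = 3129395481/803652200 in ≈ 3.894 in

Adjust CN=89 to AMC III: 23·89/(10 + 0.13·89) → 2047 ÷ (2157/100) = 204700/2157 ≈ 94.900
S = 1000/(204700/2157) − 10 = 1100/2047 in ≈ 0.537 in
Initial abstraction Ia = S/5 = (1100/2047)/5 = 220/2047 ≈ 0.107 in
Since P=4.480 > Ia=0.107: effective rainfall P−Ia = 223764/51175 in
Q = (223764/51175)²/((223764/51175) + 1100/2047) = (50070327696/2618880625)/(251264/51175) = 3129395481/803652200 in ≈ 3.894 in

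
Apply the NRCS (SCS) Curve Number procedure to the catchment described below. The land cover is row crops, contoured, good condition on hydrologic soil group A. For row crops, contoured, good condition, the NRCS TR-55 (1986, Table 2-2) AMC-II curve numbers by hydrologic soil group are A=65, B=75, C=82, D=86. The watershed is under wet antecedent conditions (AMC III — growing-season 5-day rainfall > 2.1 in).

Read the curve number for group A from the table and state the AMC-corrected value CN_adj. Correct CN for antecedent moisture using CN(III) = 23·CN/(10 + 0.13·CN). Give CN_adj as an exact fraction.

CN_adj = 29900/369 ≈ 81.030

NRCS table: row crops, contoured, good condition, soil group A → CN(II) = 65
Adjust CN=65 to AMC III: 23·65/(10 + 0.13·65) → 1495 ÷ (369/20) = 29900/369 ≈ 81.030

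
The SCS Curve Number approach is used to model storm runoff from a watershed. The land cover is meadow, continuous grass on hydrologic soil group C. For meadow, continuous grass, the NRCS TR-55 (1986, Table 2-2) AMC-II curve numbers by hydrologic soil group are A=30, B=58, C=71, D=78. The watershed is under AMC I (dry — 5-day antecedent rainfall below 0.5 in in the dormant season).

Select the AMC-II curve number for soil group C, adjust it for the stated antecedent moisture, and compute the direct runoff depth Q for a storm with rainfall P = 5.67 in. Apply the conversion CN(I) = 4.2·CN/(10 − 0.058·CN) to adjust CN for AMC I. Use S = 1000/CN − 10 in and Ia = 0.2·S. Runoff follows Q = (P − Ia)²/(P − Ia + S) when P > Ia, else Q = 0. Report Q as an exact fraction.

NRCS table: meadow, continuous grass, soil group C → CN(II) = 71
Adjust CN=71 to AMC I: 4.2·71/(10 − 0.058·71) → (1491/5) ÷ (2941/500) = 149100/2941 ≈ 50.697
Retention S: 1000/CN − 10 with CN=50.697 → S = 14500/1491 ≈ 9.725 in
Ia = 0.2·(14500/1491) = 2900/1491 in ≈ 1.945 in
Excess rainfall: 5.670 − 1.945 = 3.725 in; P > Ia so Q > 0
Runoff Q = (P−Ia)²/(P−Ia+S) = (3.725)²/(3.725+9.725) = 308465827609/299004692700 ≈ 1.032 in

Q = 308465827609/299004692700 in ≈ 1.032 in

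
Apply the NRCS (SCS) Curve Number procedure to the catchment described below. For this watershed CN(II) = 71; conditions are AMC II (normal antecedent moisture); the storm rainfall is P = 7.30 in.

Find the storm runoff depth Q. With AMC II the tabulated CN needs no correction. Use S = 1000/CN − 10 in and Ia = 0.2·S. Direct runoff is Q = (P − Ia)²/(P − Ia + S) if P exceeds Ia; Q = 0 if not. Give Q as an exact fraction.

Q = 21187609/5327130 in ≈ 3.977 in

Average conditions: CN = 71 (no AMC adjustment).
Retention S: 1000/CN − 10 with CN=71.000 → S = 290/71 ≈ 4.085 in
Initial abstraction Ia = S/5 = (290/71)/5 = 58/71 ≈ 0.817 in
P − Ia = 7.300 − 0.817 = 4603/710 ≈ 6.483 in (> 0, runoff occurs)
Q: (4603/710)² ÷ (7503/710) = 21187609/5327130 in (≈ 3.977 in)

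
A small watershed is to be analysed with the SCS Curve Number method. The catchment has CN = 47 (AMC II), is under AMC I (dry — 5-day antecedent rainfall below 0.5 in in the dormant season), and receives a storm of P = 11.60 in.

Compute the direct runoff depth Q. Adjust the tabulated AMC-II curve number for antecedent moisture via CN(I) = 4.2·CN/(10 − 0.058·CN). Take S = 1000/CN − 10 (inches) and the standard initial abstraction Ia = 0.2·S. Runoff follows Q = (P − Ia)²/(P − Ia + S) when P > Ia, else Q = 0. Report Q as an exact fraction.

CN(I) from CN(II)=47: (4.2·47)/(10 − 0.058·47) = 98700/3637 ≈ 27.138
Retention S: 1000/CN − 10 with CN=27.138 → S = 26500/987 ≈ 26.849 in
Ia = 0.2S: 0.2·26.849 = 5.370 in (exactly 5300/987)
Since P=11.600 > Ia=5.370: effective rainfall P−Ia = 30746/4935 in
Q = (30746/4935)²/((30746/4935) + 26500/987) = (945316516/24354225)/(163246/4935) = 472658258/402809505 in ≈ 1.173 in

Q = 472658258/402809505 in ≈ 1.173 in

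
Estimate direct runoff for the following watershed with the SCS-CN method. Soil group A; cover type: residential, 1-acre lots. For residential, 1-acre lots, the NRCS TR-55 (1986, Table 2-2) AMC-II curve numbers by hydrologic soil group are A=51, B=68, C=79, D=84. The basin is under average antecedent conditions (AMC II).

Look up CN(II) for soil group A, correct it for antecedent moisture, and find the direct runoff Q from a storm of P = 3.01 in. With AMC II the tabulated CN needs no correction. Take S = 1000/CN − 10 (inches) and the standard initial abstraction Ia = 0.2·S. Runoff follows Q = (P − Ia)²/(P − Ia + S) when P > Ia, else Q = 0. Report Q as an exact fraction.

NRCS table: residential, 1-acre lots, soil group A → CN(II) = 51
Average conditions: CN = 51 (no AMC adjustment).
Retention S: 1000/CN − 10 with CN=51.000 → S = 490/51 ≈ 9.608 in
Ia = 0.2·(490/51) = 98/51 in ≈ 1.922 in
Since P=3.010 > Ia=1.922: effective rainfall P−Ia = 5551/5100 in
Q = (5551/5100)²/((5551/5100) + 490/51) = (30813601/26010000)/(54551/5100) = 4401943/39744300 in ≈ 0.111 in

Q = 4401943/39744300 in ≈ 0.111 in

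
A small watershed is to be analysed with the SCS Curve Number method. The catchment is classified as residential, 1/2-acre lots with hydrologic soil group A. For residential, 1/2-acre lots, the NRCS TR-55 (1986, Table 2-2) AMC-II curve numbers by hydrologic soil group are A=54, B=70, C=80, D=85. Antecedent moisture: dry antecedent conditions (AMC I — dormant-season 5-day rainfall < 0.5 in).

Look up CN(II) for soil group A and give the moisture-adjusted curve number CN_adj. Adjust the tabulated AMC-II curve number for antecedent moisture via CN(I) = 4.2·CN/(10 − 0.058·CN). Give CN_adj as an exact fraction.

NRCS table: residential, 1/2-acre lots, soil group A → CN(II) = 54
Adjust CN=54 to AMC I: 4.2·54/(10 − 0.058·54) → (1134/5) ÷ (1717/250) = 56700/1717 ≈ 33.023

CN_adj = 56700/1717 ≈ 33.023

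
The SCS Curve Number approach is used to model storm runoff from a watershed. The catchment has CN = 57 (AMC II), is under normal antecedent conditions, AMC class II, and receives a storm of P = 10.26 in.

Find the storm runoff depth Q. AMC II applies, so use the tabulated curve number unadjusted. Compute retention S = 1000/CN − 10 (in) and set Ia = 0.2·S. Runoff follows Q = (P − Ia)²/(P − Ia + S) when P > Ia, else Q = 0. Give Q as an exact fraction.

CN(II) = 57; AMC II needs no correction.
S = 1000/57 − 10 = 430/57 in ≈ 7.544 in
Initial abstraction Ia = S/5 = (430/57)/5 = 86/57 ≈ 1.509 in
Excess rainfall: 10.260 − 1.509 = 8.751 in; P > Ia so Q > 0
Q = (24941/2850)²/((24941/2850) + 430/57) = (622053481/8122500)/(46441/2850) = 622053481/132356850 in ≈ 4.700 in

Q = 622053481/132356850 in ≈ 4.700 in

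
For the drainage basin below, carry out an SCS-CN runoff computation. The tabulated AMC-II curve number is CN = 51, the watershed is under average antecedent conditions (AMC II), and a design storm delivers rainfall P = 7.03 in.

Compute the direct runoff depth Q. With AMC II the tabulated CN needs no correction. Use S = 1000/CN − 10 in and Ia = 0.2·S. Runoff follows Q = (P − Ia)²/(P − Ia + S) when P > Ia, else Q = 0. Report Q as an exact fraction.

Q = 678758809/382770300 in ≈ 1.773 in

Average conditions: CN = 51 (no AMC adjustment).
S = 1000/51 − 10 = 490/51 in ≈ 9.608 in
Ia = 0.2·(490/51) = 98/51 in ≈ 1.922 in
P − Ia = 7.030 − 1.922 = 26053/5100 ≈ 5.108 in (> 0, runoff occurs)
Q: (26053/5100)² ÷ (75053/5100) = 678758809/382770300 in (≈ 1.773 in)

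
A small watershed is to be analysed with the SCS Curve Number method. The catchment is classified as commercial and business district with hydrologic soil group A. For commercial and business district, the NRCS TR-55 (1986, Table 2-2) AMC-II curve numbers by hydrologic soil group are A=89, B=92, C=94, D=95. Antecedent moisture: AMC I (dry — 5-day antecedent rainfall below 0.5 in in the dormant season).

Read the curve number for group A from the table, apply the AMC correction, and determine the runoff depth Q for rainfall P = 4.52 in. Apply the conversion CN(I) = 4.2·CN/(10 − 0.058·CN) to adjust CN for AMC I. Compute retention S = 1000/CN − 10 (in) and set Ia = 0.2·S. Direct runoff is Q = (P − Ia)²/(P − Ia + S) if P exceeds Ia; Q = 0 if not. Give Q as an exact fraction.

NRCS table: commercial and business district, soil group A → CN(II) = 89
Adjust CN=89 to AMC I: 4.2·89/(10 − 0.058·89) → (1869/5) ÷ (2419/500) = 186900/2419 ≈ 77.263
Max retention: S = 1000/(186900/2419) − 10 = 5500/1869 in (≈ 2.943 in)
Ia = 0.2S: 0.2·2.943 = 0.589 in (exactly 1100/1869)
Excess rainfall: 4.520 − 0.589 = 3.931 in; P > Ia so Q > 0
Q: (183697/46725)² ÷ (321197/46725) = 33744587809/15007929825 in (≈ 2.248 in)

Q = 33744587809/15007929825 in ≈ 2.248 in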